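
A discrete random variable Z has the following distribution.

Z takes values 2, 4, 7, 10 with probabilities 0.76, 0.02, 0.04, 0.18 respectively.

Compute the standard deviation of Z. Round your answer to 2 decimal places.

E[Z] = (2)(0.76) + (4)(0.02) + (7)(0.04) + (10)(0.18) = 3.68
E[Z²] = (2)²(0.76) + (4)²(0.02) + (7)²(0.04) + (10)²(0.18) = 23.32
Var(Z) = E[Z²] − (E[Z])² = 23.32 − (3.68)² = 9.7776
SD(Z) = √9.7776 ≈ 3.13

3.13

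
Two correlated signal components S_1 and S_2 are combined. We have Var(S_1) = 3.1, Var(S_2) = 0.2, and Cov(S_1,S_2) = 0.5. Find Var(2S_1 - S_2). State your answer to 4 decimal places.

10.6000

Var(2S_1 - S_2) = (2)²·Var(S_1) + (-1)²·Var(S_2) + 2·(2)·(-1)·Cov(S_1,S_2)
= 4·3.1 + 1·0.2 + -4·0.5 = 10.6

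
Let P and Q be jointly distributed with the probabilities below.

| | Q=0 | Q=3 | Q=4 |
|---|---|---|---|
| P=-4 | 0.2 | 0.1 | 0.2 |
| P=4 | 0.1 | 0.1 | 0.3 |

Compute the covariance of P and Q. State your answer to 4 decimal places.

E[P] = 0,  E[Q] = 2.6
E[PQ] = 1.6
cov(P,Q) = E[PQ] − E[P]E[Q] = 1.6 − (0)(2.6) = 1.6

1.6000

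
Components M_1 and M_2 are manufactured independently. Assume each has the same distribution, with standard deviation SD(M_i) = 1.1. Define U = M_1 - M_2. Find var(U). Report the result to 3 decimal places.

var(M_i) = (1.1)² = 1.21
By independence, var(U) = (1)²var(M_1) + (-1)²var(M_2)
= (1)²·1.21 + (-1)²·1.21 = 2.42

2.420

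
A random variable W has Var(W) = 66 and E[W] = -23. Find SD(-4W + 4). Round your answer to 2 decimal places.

32.50

Var(-4W + 4) = (-4)²·66 = 1056
SD(-4W + 4) = √1056 ≈ 32.50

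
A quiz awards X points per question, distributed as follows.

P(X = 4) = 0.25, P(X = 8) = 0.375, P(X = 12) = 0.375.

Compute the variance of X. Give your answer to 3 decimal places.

9.750

E[X] = (4)(0.25) + (8)(0.375) + (12)(0.375) = 8.5
E[X²] = (4)²(0.25) + (8)²(0.375) + (12)²(0.375) = 82
Var(X) = E[X²] − (E[X])² = 82 − (8.5)² = 9.75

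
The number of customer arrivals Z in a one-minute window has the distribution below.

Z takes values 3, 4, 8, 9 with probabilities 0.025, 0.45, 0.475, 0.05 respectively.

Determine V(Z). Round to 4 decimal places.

E[Z] = (3)(0.025) + (4)(0.45) + (8)(0.475) + (9)(0.05) = 6.125
E[Z²] = (3)²(0.025) + (4)²(0.45) + (8)²(0.475) + (9)²(0.05) = 41.875
V(Z) = E[Z²] − (E[Z])² = 41.875 − (6.125)² = 4.359375

4.3594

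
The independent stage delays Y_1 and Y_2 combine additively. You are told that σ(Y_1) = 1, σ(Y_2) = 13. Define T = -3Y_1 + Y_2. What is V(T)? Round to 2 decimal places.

V(Y_1) = 1, V(Y_2) = 169
By independence, V(T) = (-3)²V(Y_1) + (1)²V(Y_2)
= (-3)²·1 + (1)²·169 = 178

178.00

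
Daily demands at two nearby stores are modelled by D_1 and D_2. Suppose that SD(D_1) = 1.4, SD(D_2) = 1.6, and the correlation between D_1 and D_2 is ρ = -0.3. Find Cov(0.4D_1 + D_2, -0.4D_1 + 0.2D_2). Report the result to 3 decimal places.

Var(D_1) = (1.4)² = 1.96;  Var(D_2) = (1.6)² = 2.56
Cov(D_1,D_2) = ρ·SD(D_1)·SD(D_2) = -0.3·1.4·1.6 = -0.672
Cov(0.4D_1 + D_2, -0.4D_1 + 0.2D_2) = (0.4)(-0.4)Var(D_1) + (1)(0.2)Var(D_2) + [(0.4)(0.2) + (1)(-0.4)]Cov(D_1,D_2)
= -0.16·1.96 + 0.2·2.56 + -0.32·-0.672 = 0.41344

0.413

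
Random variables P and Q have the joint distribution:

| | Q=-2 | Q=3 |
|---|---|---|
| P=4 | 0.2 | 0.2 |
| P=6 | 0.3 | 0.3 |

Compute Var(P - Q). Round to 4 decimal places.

E[P] = 5.2,  E[Q] = 0.5,  E[PQ] = 2.6
Var(P) = 28 − (5.2)² = 0.96;  Var(Q) = 6.5 − (0.5)² = 6.25
Cov(P,Q) = 2.6 − (5.2)(0.5) = 0
Var(P - Q) = (1)²·0.96 + (-1)²·6.25 + 2·(1)·(-1)·0 = 7.21

7.2100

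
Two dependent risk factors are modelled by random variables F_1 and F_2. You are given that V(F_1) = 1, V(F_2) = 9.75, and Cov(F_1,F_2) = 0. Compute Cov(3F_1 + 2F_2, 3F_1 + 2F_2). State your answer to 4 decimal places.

48.0000

Cov(3F_1 + 2F_2, 3F_1 + 2F_2) = (3)(3)V(F_1) + (2)(2)V(F_2) + [(3)(2) + (2)(3)]Cov(F_1,F_2)
= 9·1 + 4·9.75 + 12·0 = 48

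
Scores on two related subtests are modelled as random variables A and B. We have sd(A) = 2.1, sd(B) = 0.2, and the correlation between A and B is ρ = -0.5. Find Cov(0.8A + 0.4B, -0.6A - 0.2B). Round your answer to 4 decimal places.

-2.0360

V(A) = (2.1)² = 4.41;  V(B) = (0.2)² = 0.04
Cov(A,B) = ρ·sd(A)·sd(B) = -0.5·2.1·0.2 = -0.21
Cov(0.8A + 0.4B, -0.6A - 0.2B) = (0.8)(-0.6)V(A) + (0.4)(-0.2)V(B) + [(0.8)(-0.2) + (0.4)(-0.6)]Cov(A,B)
= -0.48·4.41 + -0.08·0.04 + -0.4·-0.21 = -2.036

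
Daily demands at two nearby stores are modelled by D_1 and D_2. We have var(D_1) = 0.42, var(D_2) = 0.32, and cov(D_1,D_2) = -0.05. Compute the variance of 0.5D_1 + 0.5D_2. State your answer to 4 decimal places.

var(0.5D_1 + 0.5D_2) = (0.5)²·var(D_1) + (0.5)²·var(D_2) + 2·(0.5)·(0.5)·cov(D_1,D_2)
= 0.25·0.42 + 0.25·0.32 + 0.5·-0.05 = 0.16

0.1600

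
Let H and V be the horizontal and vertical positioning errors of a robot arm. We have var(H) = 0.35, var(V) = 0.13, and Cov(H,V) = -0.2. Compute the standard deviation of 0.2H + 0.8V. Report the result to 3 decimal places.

var(0.2H + 0.8V) = (0.2)²·var(H) + (0.8)²·var(V) + 2·(0.2)·(0.8)·Cov(H,V)
= 0.04·0.35 + 0.64·0.13 + 0.32·-0.2 = 0.0332
sd(0.2H + 0.8V) = √0.0332 ≈ 0.182

0.182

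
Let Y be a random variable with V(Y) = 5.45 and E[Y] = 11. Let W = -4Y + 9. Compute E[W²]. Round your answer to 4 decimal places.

1312.2000

E[-4Y + 9] = -4·11 + 9 = -35
V(-4Y + 9) = (-4)²·5.45 = 87.2
E[W²] = V(W) + (E[W])² = 87.2 + (-35)² = 1312.2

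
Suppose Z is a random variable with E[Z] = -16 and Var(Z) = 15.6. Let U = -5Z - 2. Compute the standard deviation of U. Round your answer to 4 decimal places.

19.7484

Var(-5Z - 2) = (-5)²·15.6 = 390
sd(U) = √390 ≈ 19.7484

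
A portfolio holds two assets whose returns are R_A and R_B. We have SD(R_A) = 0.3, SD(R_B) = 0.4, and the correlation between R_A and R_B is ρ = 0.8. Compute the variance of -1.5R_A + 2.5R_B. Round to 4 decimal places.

Var(R_A) = (0.3)² = 0.09;  Var(R_B) = (0.4)² = 0.16
Cov(R_A,R_B) = ρ·SD(R_A)·SD(R_B) = 0.8·0.3·0.4 = 0.096
Var(-1.5R_A + 2.5R_B) = (-1.5)²·Var(R_A) + (2.5)²·Var(R_B) + 2·(-1.5)·(2.5)·Cov(R_A,R_B)
= 2.25·0.09 + 6.25·0.16 + -7.5·0.096 = 0.4825

0.4825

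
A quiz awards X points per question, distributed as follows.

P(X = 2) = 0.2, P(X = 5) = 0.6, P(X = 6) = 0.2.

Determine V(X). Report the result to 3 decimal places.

E[X] = (2)(0.2) + (5)(0.6) + (6)(0.2) = 4.6
E[X²] = (2)²(0.2) + (5)²(0.6) + (6)²(0.2) = 23
V(X) = E[X²] − (E[X])² = 23 − (4.6)² = 1.84

1.840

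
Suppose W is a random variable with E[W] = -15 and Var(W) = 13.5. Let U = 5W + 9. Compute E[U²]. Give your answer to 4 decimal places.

4693.5000

E[5W + 9] = 5·-15 + 9 = -66
Var(5W + 9) = (5)²·13.5 = 337.5
E[U²] = Var(U) + (E[U])² = 337.5 + (-66)² = 4693.5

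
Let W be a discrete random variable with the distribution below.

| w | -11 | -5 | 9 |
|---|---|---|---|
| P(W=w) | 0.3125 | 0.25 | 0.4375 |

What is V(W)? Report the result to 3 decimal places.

E[W] = (-11)(0.3125) + (-5)(0.25) + (9)(0.4375) = -0.75
E[W²] = (-11)²(0.3125) + (-5)²(0.25) + (9)²(0.4375) = 79.5
V(W) = E[W²] − (E[W])² = 79.5 − (-0.75)² = 78.9375

78.938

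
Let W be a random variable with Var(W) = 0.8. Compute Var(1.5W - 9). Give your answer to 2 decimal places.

1.80

Var(1.5W - 9) = (1.5)²·Var(W) = 2.25·0.8 = 1.8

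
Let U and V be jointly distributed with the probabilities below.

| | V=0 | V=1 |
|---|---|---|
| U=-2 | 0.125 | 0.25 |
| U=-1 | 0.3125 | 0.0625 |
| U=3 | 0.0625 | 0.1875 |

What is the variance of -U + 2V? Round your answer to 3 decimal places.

4.234

E[U] = -0.375,  E[V] = 0.5,  E[UV] = 0
var(U) = 4.125 − (-0.375)² = 3.984375;  var(V) = 0.5 − (0.5)² = 0.25
Cov(U,V) = 0 − (-0.375)(0.5) = 0.1875
var(-U + 2V) = (-1)²·3.984375 + (2)²·0.25 + 2·(-1)·(2)·0.1875 = 4.234375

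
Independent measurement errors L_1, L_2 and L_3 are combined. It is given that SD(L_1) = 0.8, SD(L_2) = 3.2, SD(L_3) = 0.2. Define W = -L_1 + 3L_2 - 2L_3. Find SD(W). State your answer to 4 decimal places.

9.6416

Var(L_1) = 0.64, Var(L_2) = 10.24, Var(L_3) = 0.04
By independence, Var(W) = (-1)²Var(L_1) + (3)²Var(L_2) + (-2)²Var(L_3)
= (-1)²·0.64 + (3)²·10.24 + (-2)²·0.04 = 92.96
SD(W) = √92.96 ≈ 9.6416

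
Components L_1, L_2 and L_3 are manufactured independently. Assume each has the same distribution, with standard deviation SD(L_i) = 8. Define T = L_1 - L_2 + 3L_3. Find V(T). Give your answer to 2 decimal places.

V(L_i) = (8)² = 64
By independence, V(T) = (1)²V(L_1) + (-1)²V(L_2) + (3)²V(L_3)
= (1)²·64 + (-1)²·64 + (3)²·64 = 704

704.00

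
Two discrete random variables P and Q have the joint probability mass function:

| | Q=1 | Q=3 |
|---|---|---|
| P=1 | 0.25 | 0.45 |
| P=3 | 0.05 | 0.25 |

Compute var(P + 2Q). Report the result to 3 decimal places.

E[P] = 1.6,  E[Q] = 2.4,  E[PQ] = 4
var(P) = 3.4 − (1.6)² = 0.84;  var(Q) = 6.6 − (2.4)² = 0.84
Cov(P,Q) = 4 − (1.6)(2.4) = 0.16
var(P + 2Q) = (1)²·0.84 + (2)²·0.84 + 2·(1)·(2)·0.16 = 4.84

4.840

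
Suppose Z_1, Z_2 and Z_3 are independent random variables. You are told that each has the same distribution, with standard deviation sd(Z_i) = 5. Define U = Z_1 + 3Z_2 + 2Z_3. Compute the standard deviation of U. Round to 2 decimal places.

18.71

Var(Z_i) = (5)² = 25
By independence, Var(U) = (1)²Var(Z_1) + (3)²Var(Z_2) + (2)²Var(Z_3)
= (1)²·25 + (3)²·25 + (2)²·25 = 350
sd(U) = √350 ≈ 18.71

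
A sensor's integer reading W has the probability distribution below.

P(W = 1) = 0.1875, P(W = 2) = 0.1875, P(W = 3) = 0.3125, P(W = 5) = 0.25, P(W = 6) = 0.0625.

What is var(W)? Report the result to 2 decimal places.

E[W] = (1)(0.1875) + (2)(0.1875) + (3)(0.3125) + (5)(0.25) + (6)(0.0625) = 3.125
E[W²] = (1)²(0.1875) + (2)²(0.1875) + (3)²(0.3125) + (5)²(0.25) + (6)²(0.0625) = 12.25
var(W) = E[W²] − (E[W])² = 12.25 − (3.125)² = 2.484375

2.48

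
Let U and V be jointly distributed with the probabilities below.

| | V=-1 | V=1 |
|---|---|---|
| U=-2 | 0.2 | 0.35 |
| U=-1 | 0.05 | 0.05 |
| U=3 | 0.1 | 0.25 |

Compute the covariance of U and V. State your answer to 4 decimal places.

0.1950

E[U] = -0.15,  E[V] = 0.3
E[UV] = 0.15
cov(U,V) = E[UV] − E[U]E[V] = 0.15 − (-0.15)(0.3) = 0.195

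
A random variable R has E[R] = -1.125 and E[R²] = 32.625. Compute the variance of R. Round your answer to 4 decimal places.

Var(R) = 32.625 − (-1.125)² = 31.359375

31.3594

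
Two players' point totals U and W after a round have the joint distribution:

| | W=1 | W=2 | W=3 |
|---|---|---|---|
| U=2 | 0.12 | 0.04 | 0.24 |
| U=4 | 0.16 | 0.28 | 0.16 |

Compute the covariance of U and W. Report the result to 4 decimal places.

-0.1440

E[U] = 3.2,  E[W] = 2.12
E[UW] = 6.64
Cov(U,W) = E[UW] − E[U]E[W] = 6.64 − (3.2)(2.12) = -0.144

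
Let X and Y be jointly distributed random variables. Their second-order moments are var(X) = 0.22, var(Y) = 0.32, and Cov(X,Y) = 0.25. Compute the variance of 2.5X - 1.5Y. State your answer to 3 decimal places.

0.220

var(2.5X - 1.5Y) = (2.5)²·var(X) + (-1.5)²·var(Y) + 2·(2.5)·(-1.5)·Cov(X,Y)
= 6.25·0.22 + 2.25·0.32 + -7.5·0.25 = 0.22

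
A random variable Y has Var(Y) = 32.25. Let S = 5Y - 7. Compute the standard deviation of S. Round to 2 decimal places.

28.39

Var(5Y - 7) = (5)²·32.25 = 806.25
sd(S) = √806.25 ≈ 28.39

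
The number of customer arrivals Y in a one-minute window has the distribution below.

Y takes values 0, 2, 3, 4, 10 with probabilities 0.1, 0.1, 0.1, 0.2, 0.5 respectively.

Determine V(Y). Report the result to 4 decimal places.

E[Y] = (0)(0.1) + (2)(0.1) + (3)(0.1) + (4)(0.2) + (10)(0.5) = 6.3
E[Y²] = (0)²(0.1) + (2)²(0.1) + (3)²(0.1) + (4)²(0.2) + (10)²(0.5) = 54.5
V(Y) = E[Y²] − (E[Y])² = 54.5 − (6.3)² = 14.81

14.8100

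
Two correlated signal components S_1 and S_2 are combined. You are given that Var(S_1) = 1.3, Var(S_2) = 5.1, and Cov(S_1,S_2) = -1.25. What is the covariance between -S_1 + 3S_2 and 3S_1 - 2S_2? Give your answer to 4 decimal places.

-48.2500

Cov(-S_1 + 3S_2, 3S_1 - 2S_2) = (-1)(3)Var(S_1) + (3)(-2)Var(S_2) + [(-1)(-2) + (3)(3)]Cov(S_1,S_2)
= -3·1.3 + -6·5.1 + 11·-1.25 = -48.25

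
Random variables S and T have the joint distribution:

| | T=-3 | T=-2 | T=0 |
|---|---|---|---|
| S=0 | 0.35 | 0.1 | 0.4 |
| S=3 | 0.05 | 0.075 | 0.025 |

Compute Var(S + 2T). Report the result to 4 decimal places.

7.9275

E[S] = 0.45,  E[T] = -1.55,  E[ST] = -0.9
Var(S) = 1.35 − (0.45)² = 1.1475;  Var(T) = 4.3 − (-1.55)² = 1.8975
Cov(S,T) = -0.9 − (0.45)(-1.55) = -0.2025
Var(S + 2T) = (1)²·1.1475 + (2)²·1.8975 + 2·(1)·(2)·-0.2025 = 7.9275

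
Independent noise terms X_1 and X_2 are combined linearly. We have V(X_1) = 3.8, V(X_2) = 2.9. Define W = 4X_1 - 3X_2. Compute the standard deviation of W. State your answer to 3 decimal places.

By independence, V(W) = (4)²V(X_1) + (-3)²V(X_2)
= (4)²·3.8 + (-3)²·2.9 = 86.9
σ(W) = √86.9 ≈ 9.322

9.322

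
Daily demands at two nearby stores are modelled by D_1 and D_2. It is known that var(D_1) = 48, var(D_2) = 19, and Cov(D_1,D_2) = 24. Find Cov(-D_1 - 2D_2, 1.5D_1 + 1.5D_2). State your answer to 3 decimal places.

-237.000

Cov(-D_1 - 2D_2, 1.5D_1 + 1.5D_2) = (-1)(1.5)var(D_1) + (-2)(1.5)var(D_2) + [(-1)(1.5) + (-2)(1.5)]Cov(D_1,D_2)
= -1.5·48 + -3·19 + -4.5·24 = -237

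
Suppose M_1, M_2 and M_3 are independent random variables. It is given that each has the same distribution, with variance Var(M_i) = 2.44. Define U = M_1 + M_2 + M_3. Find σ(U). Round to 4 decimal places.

2.7055

By independence, Var(U) = (1)²Var(M_1) + (1)²Var(M_2) + (1)²Var(M_3)
= (1)²·2.44 + (1)²·2.44 + (1)²·2.44 = 7.32
σ(U) = √7.32 ≈ 2.7055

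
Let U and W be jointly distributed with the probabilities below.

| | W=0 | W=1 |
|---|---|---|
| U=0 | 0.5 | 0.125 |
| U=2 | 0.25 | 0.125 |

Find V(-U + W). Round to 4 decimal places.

1.0000

E[U] = 0.75,  E[W] = 0.25,  E[UW] = 0.25
V(U) = 1.5 − (0.75)² = 0.9375;  V(W) = 0.25 − (0.25)² = 0.1875
Cov(U,W) = 0.25 − (0.75)(0.25) = 0.0625
V(-U + W) = (-1)²·0.9375 + (1)²·0.1875 + 2·(-1)·(1)·0.0625 = 1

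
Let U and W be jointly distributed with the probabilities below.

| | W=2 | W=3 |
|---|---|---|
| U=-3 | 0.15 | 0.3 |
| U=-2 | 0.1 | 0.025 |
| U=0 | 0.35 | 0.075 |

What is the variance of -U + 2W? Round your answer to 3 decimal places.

E[U] = -1.6,  E[W] = 2.4,  E[UW] = -4.15
V(U) = 4.55 − (-1.6)² = 1.99;  V(W) = 6 − (2.4)² = 0.24
Cov(U,W) = -4.15 − (-1.6)(2.4) = -0.31
V(-U + 2W) = (-1)²·1.99 + (2)²·0.24 + 2·(-1)·(2)·-0.31 = 4.19

4.190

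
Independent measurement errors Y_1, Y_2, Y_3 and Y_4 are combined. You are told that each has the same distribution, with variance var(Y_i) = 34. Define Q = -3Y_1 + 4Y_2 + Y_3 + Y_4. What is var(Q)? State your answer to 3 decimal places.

By independence, var(Q) = (-3)²var(Y_1) + (4)²var(Y_2) + (1)²var(Y_3) + (1)²var(Y_4)
= (-3)²·34 + (4)²·34 + (1)²·34 + (1)²·34 = 918

918.000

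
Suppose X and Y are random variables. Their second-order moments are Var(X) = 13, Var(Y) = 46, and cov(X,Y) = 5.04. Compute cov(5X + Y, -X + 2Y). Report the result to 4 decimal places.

72.3600

cov(5X + Y, -X + 2Y) = (5)(-1)Var(X) + (1)(2)Var(Y) + [(5)(2) + (1)(-1)]cov(X,Y)
= -5·13 + 2·46 + 9·5.04 = 72.36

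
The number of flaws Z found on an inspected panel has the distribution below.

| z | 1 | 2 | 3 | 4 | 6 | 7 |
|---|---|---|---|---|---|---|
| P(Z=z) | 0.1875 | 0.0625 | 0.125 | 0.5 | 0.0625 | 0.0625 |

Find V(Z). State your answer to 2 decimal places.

E[Z] = (1)(0.1875) + (2)(0.0625) + (3)(0.125) + (4)(0.5) + (6)(0.0625) + (7)(0.0625) = 3.5
E[Z²] = (1)²(0.1875) + (2)²(0.0625) + (3)²(0.125) + (4)²(0.5) + (6)²(0.0625) + (7)²(0.0625) = 14.875
V(Z) = E[Z²] − (E[Z])² = 14.875 − (3.5)² = 2.625

2.63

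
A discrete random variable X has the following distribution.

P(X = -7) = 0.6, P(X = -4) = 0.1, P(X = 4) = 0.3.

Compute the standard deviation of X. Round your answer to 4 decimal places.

E[X] = (-7)(0.6) + (-4)(0.1) + (4)(0.3) = -3.4
E[X²] = (-7)²(0.6) + (-4)²(0.1) + (4)²(0.3) = 35.8
V(X) = E[X²] − (E[X])² = 35.8 − (-3.4)² = 24.24
sd(X) = √24.24 ≈ 4.9234

4.9234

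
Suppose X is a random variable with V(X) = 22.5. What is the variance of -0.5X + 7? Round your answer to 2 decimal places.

5.63

V(-0.5X + 7) = (-0.5)²·V(X) = 0.25·22.5 = 5.625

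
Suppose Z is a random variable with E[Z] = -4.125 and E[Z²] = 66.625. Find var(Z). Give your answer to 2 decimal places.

var(Z) = 66.625 − (-4.125)² = 49.609375

49.61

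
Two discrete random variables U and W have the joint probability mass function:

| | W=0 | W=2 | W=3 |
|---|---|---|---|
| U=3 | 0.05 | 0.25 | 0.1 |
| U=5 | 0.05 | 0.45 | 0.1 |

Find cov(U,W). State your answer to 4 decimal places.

0.0000

E[U] = 4.2,  E[W] = 2
E[UW] = 8.4
cov(U,W) = E[UW] − E[U]E[W] = 8.4 − (4.2)(2) = 0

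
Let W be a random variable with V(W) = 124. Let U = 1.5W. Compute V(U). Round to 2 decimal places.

V(1.5W) = (1.5)²·V(W) = 2.25·124 = 279

279.00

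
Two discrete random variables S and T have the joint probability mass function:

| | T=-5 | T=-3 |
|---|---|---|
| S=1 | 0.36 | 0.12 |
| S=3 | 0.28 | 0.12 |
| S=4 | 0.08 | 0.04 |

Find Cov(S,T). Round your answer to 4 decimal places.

E[S] = 2.16,  E[T] = -4.44
E[ST] = -9.52
Cov(S,T) = E[ST] − E[S]E[T] = -9.52 − (2.16)(-4.44) = 0.0704

0.0704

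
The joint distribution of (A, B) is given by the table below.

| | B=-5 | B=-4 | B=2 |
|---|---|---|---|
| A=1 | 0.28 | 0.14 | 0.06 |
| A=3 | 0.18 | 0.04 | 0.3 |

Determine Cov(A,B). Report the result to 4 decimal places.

E[A] = 2.04,  E[B] = -2.3
E[AB] = -3.22
Cov(A,B) = E[AB] − E[A]E[B] = -3.22 − (2.04)(-2.3) = 1.472

1.4720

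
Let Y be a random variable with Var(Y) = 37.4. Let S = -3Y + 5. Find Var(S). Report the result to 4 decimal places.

336.6000

Var(-3Y + 5) = (-3)²·Var(Y) = 9·37.4 = 336.6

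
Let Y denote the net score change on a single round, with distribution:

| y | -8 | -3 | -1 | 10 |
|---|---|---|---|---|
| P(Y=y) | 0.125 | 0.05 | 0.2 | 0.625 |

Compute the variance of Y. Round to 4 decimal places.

E[Y] = (-8)(0.125) + (-3)(0.05) + (-1)(0.2) + (10)(0.625) = 4.9
E[Y²] = (-8)²(0.125) + (-3)²(0.05) + (-1)²(0.2) + (10)²(0.625) = 71.15
var(Y) = E[Y²] − (E[Y])² = 71.15 − (4.9)² = 47.14

47.1400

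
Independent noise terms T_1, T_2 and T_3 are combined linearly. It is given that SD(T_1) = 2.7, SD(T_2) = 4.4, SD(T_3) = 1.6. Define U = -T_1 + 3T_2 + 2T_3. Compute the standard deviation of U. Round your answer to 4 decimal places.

13.8481

Var(T_1) = 7.29, Var(T_2) = 19.36, Var(T_3) = 2.56
By independence, Var(U) = (-1)²Var(T_1) + (3)²Var(T_2) + (2)²Var(T_3)
= (-1)²·7.29 + (3)²·19.36 + (2)²·2.56 = 191.77
SD(U) = √191.77 ≈ 13.8481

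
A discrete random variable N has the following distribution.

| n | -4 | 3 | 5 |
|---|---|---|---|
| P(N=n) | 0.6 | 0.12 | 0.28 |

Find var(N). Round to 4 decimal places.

E[N] = (-4)(0.6) + (3)(0.12) + (5)(0.28) = -0.64
E[N²] = (-4)²(0.6) + (3)²(0.12) + (5)²(0.28) = 17.68
var(N) = E[N²] − (E[N])² = 17.68 − (-0.64)² = 17.2704

17.2704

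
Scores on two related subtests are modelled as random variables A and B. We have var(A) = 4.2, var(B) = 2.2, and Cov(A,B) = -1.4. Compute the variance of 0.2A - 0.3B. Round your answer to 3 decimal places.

0.534

var(0.2A - 0.3B) = (0.2)²·var(A) + (-0.3)²·var(B) + 2·(0.2)·(-0.3)·Cov(A,B)
= 0.04·4.2 + 0.09·2.2 + -0.12·-1.4 = 0.534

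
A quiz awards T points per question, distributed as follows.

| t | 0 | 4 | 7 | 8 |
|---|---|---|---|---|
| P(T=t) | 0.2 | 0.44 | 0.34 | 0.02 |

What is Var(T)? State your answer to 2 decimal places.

E[T] = (0)(0.2) + (4)(0.44) + (7)(0.34) + (8)(0.02) = 4.3
E[T²] = (0)²(0.2) + (4)²(0.44) + (7)²(0.34) + (8)²(0.02) = 24.98
Var(T) = E[T²] − (E[T])² = 24.98 − (4.3)² = 6.49

6.49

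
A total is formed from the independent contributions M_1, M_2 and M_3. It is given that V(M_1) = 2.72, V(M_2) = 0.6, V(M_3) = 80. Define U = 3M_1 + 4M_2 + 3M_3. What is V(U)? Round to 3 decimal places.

754.080

By independence, V(U) = (3)²V(M_1) + (4)²V(M_2) + (3)²V(M_3)
= (3)²·2.72 + (4)²·0.6 + (3)²·80 = 754.08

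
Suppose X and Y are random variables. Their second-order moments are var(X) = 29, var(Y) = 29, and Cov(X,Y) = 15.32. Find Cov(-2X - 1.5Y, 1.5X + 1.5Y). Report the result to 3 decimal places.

Cov(-2X - 1.5Y, 1.5X + 1.5Y) = (-2)(1.5)var(X) + (-1.5)(1.5)var(Y) + [(-2)(1.5) + (-1.5)(1.5)]Cov(X,Y)
= -3·29 + -2.25·29 + -5.25·15.32 = -232.68

-232.680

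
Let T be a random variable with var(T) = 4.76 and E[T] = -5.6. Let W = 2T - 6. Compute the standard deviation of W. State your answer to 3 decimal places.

var(2T - 6) = (2)²·4.76 = 19.04
SD(W) = √19.04 ≈ 4.363

4.363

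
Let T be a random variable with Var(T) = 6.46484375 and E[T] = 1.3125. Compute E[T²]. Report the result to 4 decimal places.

8.1875

E[T²] = Var(T) + (E[T])² = 6.46484375 + (1.3125)² = 8.1875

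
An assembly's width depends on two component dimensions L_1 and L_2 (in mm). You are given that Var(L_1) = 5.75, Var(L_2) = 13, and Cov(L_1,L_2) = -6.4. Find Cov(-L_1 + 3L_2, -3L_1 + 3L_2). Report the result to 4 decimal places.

Cov(-L_1 + 3L_2, -3L_1 + 3L_2) = (-1)(-3)Var(L_1) + (3)(3)Var(L_2) + [(-1)(3) + (3)(-3)]Cov(L_1,L_2)
= 3·5.75 + 9·13 + -12·-6.4 = 211.05

211.0500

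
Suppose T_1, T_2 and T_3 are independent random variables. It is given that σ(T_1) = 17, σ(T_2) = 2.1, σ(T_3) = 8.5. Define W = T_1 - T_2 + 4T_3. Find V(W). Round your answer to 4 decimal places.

1449.4100

V(T_1) = 289, V(T_2) = 4.41, V(T_3) = 72.25
By independence, V(W) = (1)²V(T_1) + (-1)²V(T_2) + (4)²V(T_3)
= (1)²·289 + (-1)²·4.41 + (4)²·72.25 = 1449.41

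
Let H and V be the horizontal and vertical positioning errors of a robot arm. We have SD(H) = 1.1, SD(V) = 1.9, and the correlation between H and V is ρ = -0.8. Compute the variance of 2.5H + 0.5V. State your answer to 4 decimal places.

4.2850

var(H) = (1.1)² = 1.21;  var(V) = (1.9)² = 3.61
Cov(H,V) = ρ·SD(H)·SD(V) = -0.8·1.1·1.9 = -1.672
var(2.5H + 0.5V) = (2.5)²·var(H) + (0.5)²·var(V) + 2·(2.5)·(0.5)·Cov(H,V)
= 6.25·1.21 + 0.25·3.61 + 2.5·-1.672 = 4.285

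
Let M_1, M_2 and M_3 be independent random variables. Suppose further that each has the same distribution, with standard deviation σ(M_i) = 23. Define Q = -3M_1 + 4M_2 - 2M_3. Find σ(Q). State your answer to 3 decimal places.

V(M_i) = (23)² = 529
By independence, V(Q) = (-3)²V(M_1) + (4)²V(M_2) + (-2)²V(M_3)
= (-3)²·529 + (4)²·529 + (-2)²·529 = 15341
σ(Q) = √15341 ≈ 123.859

123.859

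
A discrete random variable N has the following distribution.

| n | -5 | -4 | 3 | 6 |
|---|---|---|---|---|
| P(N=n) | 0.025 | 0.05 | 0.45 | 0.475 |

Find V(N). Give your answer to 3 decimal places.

7.559

E[N] = (-5)(0.025) + (-4)(0.05) + (3)(0.45) + (6)(0.475) = 3.875
E[N²] = (-5)²(0.025) + (-4)²(0.05) + (3)²(0.45) + (6)²(0.475) = 22.575
V(N) = E[N²] − (E[N])² = 22.575 − (3.875)² = 7.559375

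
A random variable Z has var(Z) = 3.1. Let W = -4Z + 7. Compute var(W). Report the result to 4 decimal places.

49.6000

var(-4Z + 7) = (-4)²·var(Z) = 16·3.1 = 49.6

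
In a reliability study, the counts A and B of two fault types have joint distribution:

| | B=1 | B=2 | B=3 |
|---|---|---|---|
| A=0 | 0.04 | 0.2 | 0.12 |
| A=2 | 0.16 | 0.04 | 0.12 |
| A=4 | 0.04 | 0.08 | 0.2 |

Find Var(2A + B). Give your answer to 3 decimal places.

12.198

E[A] = 1.92,  E[B] = 2.2,  E[AB] = 4.4
Var(A) = 6.4 − (1.92)² = 2.7136;  Var(B) = 5.48 − (2.2)² = 0.64
Cov(A,B) = 4.4 − (1.92)(2.2) = 0.176
Var(2A + B) = (2)²·2.7136 + (1)²·0.64 + 2·(2)·(1)·0.176 = 12.1984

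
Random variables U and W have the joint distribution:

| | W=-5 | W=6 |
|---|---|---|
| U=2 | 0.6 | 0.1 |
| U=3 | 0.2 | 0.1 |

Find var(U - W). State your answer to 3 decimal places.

18.690

E[U] = 2.3,  E[W] = -2.8,  E[UW] = -6
var(U) = 5.5 − (2.3)² = 0.21;  var(W) = 27.2 − (-2.8)² = 19.36
Cov(U,W) = -6 − (2.3)(-2.8) = 0.44
var(U - W) = (1)²·0.21 + (-1)²·19.36 + 2·(1)·(-1)·0.44 = 18.69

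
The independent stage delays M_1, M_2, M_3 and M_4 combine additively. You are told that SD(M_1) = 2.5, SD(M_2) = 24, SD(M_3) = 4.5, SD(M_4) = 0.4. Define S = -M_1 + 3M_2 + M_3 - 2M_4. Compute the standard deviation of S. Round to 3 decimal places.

Var(M_1) = 6.25, Var(M_2) = 576, Var(M_3) = 20.25, Var(M_4) = 0.16
By independence, Var(S) = (-1)²Var(M_1) + (3)²Var(M_2) + (1)²Var(M_3) + (-2)²Var(M_4)
= (-1)²·6.25 + (3)²·576 + (1)²·20.25 + (-2)²·0.16 = 5211.14
SD(S) = √5211.14 ≈ 72.188

72.188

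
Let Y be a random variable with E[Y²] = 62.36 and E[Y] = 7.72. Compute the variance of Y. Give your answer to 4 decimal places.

Var(Y) = 62.36 − (7.72)² = 2.7616

2.7616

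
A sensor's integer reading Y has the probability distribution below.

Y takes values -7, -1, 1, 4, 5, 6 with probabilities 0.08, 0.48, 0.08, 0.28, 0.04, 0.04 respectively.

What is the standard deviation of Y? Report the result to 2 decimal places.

E[Y] = (-7)(0.08) + (-1)(0.48) + (1)(0.08) + (4)(0.28) + (5)(0.04) + (6)(0.04) = 0.6
E[Y²] = (-7)²(0.08) + (-1)²(0.48) + (1)²(0.08) + (4)²(0.28) + (5)²(0.04) + (6)²(0.04) = 11.4
V(Y) = E[Y²] − (E[Y])² = 11.4 − (0.6)² = 11.04
sd(Y) = √11.04 ≈ 3.32

3.32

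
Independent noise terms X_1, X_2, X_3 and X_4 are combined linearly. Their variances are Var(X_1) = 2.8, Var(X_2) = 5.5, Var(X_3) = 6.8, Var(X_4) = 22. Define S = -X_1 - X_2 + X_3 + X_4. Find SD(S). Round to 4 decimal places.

By independence, Var(S) = (-1)²Var(X_1) + (-1)²Var(X_2) + (1)²Var(X_3) + (1)²Var(X_4)
= (-1)²·2.8 + (-1)²·5.5 + (1)²·6.8 + (1)²·22 = 37.1
SD(S) = √37.1 ≈ 6.0910

6.0910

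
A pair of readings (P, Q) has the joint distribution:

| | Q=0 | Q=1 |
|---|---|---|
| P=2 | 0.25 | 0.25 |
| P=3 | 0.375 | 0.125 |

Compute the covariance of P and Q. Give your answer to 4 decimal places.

-0.0625

E[P] = 2.5,  E[Q] = 0.375
E[PQ] = 0.875
Cov(P,Q) = E[PQ] − E[P]E[Q] = 0.875 − (2.5)(0.375) = -0.0625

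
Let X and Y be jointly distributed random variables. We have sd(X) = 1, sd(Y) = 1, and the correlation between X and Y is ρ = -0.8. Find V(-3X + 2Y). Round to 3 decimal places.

V(X) = (1)² = 1;  V(Y) = (1)² = 1
Cov(X,Y) = ρ·sd(X)·sd(Y) = -0.8·1·1 = -0.8
V(-3X + 2Y) = (-3)²·V(X) + (2)²·V(Y) + 2·(-3)·(2)·Cov(X,Y)
= 9·1 + 4·1 + -12·-0.8 = 22.6

22.600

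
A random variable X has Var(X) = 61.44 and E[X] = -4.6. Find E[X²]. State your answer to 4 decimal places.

E[X²] = Var(X) + (E[X])² = 61.44 + (-4.6)² = 82.6

82.6000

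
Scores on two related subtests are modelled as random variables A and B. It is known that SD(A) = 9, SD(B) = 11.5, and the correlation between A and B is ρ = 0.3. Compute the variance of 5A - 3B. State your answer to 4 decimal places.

V(A) = (9)² = 81;  V(B) = (11.5)² = 132.25
Cov(A,B) = ρ·SD(A)·SD(B) = 0.3·9·11.5 = 31.05
V(5A - 3B) = (5)²·V(A) + (-3)²·V(B) + 2·(5)·(-3)·Cov(A,B)
= 25·81 + 9·132.25 + -30·31.05 = 2283.75

2283.7500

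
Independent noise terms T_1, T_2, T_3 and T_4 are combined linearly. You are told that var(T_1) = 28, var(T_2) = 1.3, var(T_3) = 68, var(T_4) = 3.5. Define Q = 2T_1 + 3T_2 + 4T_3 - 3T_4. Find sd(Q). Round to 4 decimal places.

By independence, var(Q) = (2)²var(T_1) + (3)²var(T_2) + (4)²var(T_3) + (-3)²var(T_4)
= (2)²·28 + (3)²·1.3 + (4)²·68 + (-3)²·3.5 = 1243.2
sd(Q) = √1243.2 ≈ 35.2590

35.2590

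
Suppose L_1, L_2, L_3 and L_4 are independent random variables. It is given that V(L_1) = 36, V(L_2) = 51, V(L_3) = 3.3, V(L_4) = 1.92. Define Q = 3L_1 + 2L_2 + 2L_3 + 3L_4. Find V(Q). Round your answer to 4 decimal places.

558.4800

By independence, V(Q) = (3)²V(L_1) + (2)²V(L_2) + (2)²V(L_3) + (3)²V(L_4)
= (3)²·36 + (2)²·51 + (2)²·3.3 + (3)²·1.92 = 558.48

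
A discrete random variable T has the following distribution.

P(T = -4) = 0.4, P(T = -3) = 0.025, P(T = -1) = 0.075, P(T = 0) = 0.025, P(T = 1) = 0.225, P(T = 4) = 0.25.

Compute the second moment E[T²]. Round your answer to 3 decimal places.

E[T²] = (-4)²(0.4) + (-3)²(0.025) + (-1)²(0.075) + (0)²(0.025) + (1)²(0.225) + (4)²(0.25) = 10.925

10.925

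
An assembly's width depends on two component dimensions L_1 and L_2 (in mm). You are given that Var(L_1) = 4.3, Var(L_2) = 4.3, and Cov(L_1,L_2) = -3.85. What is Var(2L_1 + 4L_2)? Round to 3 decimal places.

24.400

Var(2L_1 + 4L_2) = (2)²·Var(L_1) + (4)²·Var(L_2) + 2·(2)·(4)·Cov(L_1,L_2)
= 4·4.3 + 16·4.3 + 16·-3.85 = 24.4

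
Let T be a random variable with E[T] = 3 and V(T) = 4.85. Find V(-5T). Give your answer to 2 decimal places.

121.25

V(-5T) = (-5)²·V(T) = 25·4.85 = 121.25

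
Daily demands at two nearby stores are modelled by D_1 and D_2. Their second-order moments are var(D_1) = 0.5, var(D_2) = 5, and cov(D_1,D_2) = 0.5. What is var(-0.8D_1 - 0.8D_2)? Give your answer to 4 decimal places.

var(-0.8D_1 - 0.8D_2) = (-0.8)²·var(D_1) + (-0.8)²·var(D_2) + 2·(-0.8)·(-0.8)·cov(D_1,D_2)
= 0.64·0.5 + 0.64·5 + 1.28·0.5 = 4.16

4.1600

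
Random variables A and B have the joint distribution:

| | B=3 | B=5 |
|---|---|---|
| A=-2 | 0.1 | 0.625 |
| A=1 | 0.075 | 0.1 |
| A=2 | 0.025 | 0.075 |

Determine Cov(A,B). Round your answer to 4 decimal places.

-0.2800

E[A] = -1.075,  E[B] = 4.6
E[AB] = -5.225
Cov(A,B) = E[AB] − E[A]E[B] = -5.225 − (-1.075)(4.6) = -0.28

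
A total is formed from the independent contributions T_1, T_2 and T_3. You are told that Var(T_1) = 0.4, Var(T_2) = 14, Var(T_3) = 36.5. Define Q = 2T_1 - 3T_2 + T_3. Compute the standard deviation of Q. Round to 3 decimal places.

12.810

By independence, Var(Q) = (2)²Var(T_1) + (-3)²Var(T_2) + (1)²Var(T_3)
= (2)²·0.4 + (-3)²·14 + (1)²·36.5 = 164.1
sd(Q) = √164.1 ≈ 12.810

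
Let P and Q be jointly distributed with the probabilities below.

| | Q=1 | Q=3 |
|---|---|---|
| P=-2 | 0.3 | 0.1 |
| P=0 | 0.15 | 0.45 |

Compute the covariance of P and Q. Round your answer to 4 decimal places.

0.4800

E[P] = -0.8,  E[Q] = 2.1
E[PQ] = -1.2
Cov(P,Q) = E[PQ] − E[P]E[Q] = -1.2 − (-0.8)(2.1) = 0.48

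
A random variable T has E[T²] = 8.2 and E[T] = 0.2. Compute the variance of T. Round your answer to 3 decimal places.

8.160

Var(T) = 8.2 − (0.2)² = 8.16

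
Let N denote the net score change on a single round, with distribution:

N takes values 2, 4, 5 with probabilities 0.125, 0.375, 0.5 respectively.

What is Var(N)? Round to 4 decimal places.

0.9375

E[N] = (2)(0.125) + (4)(0.375) + (5)(0.5) = 4.25
E[N²] = (2)²(0.125) + (4)²(0.375) + (5)²(0.5) = 19
Var(N) = E[N²] − (E[N])² = 19 − (4.25)² = 0.9375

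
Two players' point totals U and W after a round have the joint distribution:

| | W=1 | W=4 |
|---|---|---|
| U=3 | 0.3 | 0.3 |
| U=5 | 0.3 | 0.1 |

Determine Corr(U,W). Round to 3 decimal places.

-0.250

E[U] = 3.8,  E[W] = 2.2
E[UW] = 8
cov(U,W) = E[UW] − E[U]E[W] = 8 − (3.8)(2.2) = -0.36
V(U) = 0.96,  V(W) = 2.16
ρ = -0.36 / √(0.96·2.16) ≈ -0.250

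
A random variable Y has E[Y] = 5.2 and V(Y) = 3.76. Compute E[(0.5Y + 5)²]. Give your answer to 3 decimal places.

E[0.5Y + 5] = 0.5·5.2 + 5 = 7.6
V(0.5Y + 5) = (0.5)²·3.76 = 0.94
E[(0.5Y + 5)²] = V((0.5Y + 5)) + (E[(0.5Y + 5)])² = 0.94 + (7.6)² = 58.7

58.700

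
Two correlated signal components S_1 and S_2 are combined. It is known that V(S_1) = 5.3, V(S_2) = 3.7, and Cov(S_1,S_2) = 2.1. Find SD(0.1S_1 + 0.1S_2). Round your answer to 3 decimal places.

0.363

V(0.1S_1 + 0.1S_2) = (0.1)²·V(S_1) + (0.1)²·V(S_2) + 2·(0.1)·(0.1)·Cov(S_1,S_2)
= 0.01·5.3 + 0.01·3.7 + 0.02·2.1 = 0.132
SD(0.1S_1 + 0.1S_2) = √0.132 ≈ 0.363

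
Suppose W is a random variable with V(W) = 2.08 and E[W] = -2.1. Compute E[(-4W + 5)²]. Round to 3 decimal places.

E[-4W + 5] = -4·-2.1 + 5 = 13.4
V(-4W + 5) = (-4)²·2.08 = 33.28
E[(-4W + 5)²] = V((-4W + 5)) + (E[(-4W + 5)])² = 33.28 + (13.4)² = 212.84

212.840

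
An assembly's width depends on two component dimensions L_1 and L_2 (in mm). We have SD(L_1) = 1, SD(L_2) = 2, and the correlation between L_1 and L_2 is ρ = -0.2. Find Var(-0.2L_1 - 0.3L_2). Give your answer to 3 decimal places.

0.352

Var(L_1) = (1)² = 1;  Var(L_2) = (2)² = 4
Cov(L_1,L_2) = ρ·SD(L_1)·SD(L_2) = -0.2·1·2 = -0.4
Var(-0.2L_1 - 0.3L_2) = (-0.2)²·Var(L_1) + (-0.3)²·Var(L_2) + 2·(-0.2)·(-0.3)·Cov(L_1,L_2)
= 0.04·1 + 0.09·4 + 0.12·-0.4 = 0.352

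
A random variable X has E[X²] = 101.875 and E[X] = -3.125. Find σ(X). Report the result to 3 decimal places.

9.597

Var(X) = 101.875 − (-3.125)² = 92.109375
σ(X) = √92.109375 ≈ 9.597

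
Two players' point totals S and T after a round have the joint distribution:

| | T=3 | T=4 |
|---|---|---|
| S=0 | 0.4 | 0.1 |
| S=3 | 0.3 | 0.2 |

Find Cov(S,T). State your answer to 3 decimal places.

0.150

E[S] = 1.5,  E[T] = 3.3
E[ST] = 5.1
Cov(S,T) = E[ST] − E[S]E[T] = 5.1 − (1.5)(3.3) = 0.15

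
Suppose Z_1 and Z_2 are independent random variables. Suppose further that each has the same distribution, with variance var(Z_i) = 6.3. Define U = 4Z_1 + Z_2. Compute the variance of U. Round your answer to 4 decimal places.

By independence, var(U) = (4)²var(Z_1) + (1)²var(Z_2)
= (4)²·6.3 + (1)²·6.3 = 107.1

107.1000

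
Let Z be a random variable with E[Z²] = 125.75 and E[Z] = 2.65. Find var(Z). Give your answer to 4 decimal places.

var(Z) = 125.75 − (2.65)² = 118.7275

118.7275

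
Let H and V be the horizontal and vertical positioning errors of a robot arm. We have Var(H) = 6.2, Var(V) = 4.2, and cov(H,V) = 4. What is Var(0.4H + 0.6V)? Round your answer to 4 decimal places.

Var(0.4H + 0.6V) = (0.4)²·Var(H) + (0.6)²·Var(V) + 2·(0.4)·(0.6)·cov(H,V)
= 0.16·6.2 + 0.36·4.2 + 0.48·4 = 4.424

4.4240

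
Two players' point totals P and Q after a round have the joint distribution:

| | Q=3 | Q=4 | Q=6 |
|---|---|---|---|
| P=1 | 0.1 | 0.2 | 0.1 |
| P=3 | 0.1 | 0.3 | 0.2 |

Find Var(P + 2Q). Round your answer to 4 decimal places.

6.4000

E[P] = 2.2,  E[Q] = 4.4,  E[PQ] = 9.8
Var(P) = 5.8 − (2.2)² = 0.96;  Var(Q) = 20.6 − (4.4)² = 1.24
Cov(P,Q) = 9.8 − (2.2)(4.4) = 0.12
Var(P + 2Q) = (1)²·0.96 + (2)²·1.24 + 2·(1)·(2)·0.12 = 6.4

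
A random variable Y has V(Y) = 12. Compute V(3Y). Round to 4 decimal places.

108.0000

V(3Y) = (3)²·V(Y) = 9·12 = 108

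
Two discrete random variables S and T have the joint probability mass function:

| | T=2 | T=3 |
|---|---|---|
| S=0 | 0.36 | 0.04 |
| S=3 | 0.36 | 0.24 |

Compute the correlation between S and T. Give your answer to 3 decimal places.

0.327

E[S] = 1.8,  E[T] = 2.28
E[ST] = 4.32
cov(S,T) = E[ST] − E[S]E[T] = 4.32 − (1.8)(2.28) = 0.216
Var(S) = 2.16,  Var(T) = 0.2016
ρ = 0.216 / √(2.16·0.2016) ≈ 0.327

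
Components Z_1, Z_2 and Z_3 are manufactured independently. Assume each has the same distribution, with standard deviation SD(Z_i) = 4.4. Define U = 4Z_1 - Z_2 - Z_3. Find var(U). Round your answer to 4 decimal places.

var(Z_i) = (4.4)² = 19.36
By independence, var(U) = (4)²var(Z_1) + (-1)²var(Z_2) + (-1)²var(Z_3)
= (4)²·19.36 + (-1)²·19.36 + (-1)²·19.36 = 348.48

348.4800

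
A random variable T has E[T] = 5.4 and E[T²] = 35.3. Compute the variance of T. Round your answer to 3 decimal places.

6.140

Var(T) = 35.3 − (5.4)² = 6.14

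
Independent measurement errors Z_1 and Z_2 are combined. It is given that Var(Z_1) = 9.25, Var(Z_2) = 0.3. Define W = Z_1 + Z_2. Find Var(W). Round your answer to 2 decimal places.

By independence, Var(W) = (1)²Var(Z_1) + (1)²Var(Z_2)
= (1)²·9.25 + (1)²·0.3 = 9.55

9.55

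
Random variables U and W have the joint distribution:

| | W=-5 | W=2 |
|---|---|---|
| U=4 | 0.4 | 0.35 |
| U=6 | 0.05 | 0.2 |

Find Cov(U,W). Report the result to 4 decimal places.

0.8750

E[U] = 4.5,  E[W] = -1.15
E[UW] = -4.3
Cov(U,W) = E[UW] − E[U]E[W] = -4.3 − (4.5)(-1.15) = 0.875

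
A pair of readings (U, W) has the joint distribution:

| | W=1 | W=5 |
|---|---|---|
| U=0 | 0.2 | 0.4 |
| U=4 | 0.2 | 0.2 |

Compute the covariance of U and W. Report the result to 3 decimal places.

E[U] = 1.6,  E[W] = 3.4
E[UW] = 4.8
Cov(U,W) = E[UW] − E[U]E[W] = 4.8 − (1.6)(3.4) = -0.64

-0.640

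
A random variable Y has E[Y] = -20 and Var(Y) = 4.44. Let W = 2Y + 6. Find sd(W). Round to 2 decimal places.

Var(2Y + 6) = (2)²·4.44 = 17.76
sd(W) = √17.76 ≈ 4.21

4.21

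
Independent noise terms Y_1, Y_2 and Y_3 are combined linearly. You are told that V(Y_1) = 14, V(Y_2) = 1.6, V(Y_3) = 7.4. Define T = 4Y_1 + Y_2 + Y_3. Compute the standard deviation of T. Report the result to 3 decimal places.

15.264

By independence, V(T) = (4)²V(Y_1) + (1)²V(Y_2) + (1)²V(Y_3)
= (4)²·14 + (1)²·1.6 + (1)²·7.4 = 233
sd(T) = √233 ≈ 15.264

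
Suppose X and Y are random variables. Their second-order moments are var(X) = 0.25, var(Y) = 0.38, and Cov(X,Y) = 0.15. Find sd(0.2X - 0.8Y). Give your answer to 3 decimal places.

var(0.2X - 0.8Y) = (0.2)²·var(X) + (-0.8)²·var(Y) + 2·(0.2)·(-0.8)·Cov(X,Y)
= 0.04·0.25 + 0.64·0.38 + -0.32·0.15 = 0.2052
sd(0.2X - 0.8Y) = √0.2052 ≈ 0.453

0.453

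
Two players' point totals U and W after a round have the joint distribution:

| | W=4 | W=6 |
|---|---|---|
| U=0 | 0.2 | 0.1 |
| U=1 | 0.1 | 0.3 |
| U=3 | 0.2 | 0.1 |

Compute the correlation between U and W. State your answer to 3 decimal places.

-0.084

E[U] = 1.3,  E[W] = 5
E[UW] = 6.4
Cov(U,W) = E[UW] − E[U]E[W] = 6.4 − (1.3)(5) = -0.1
var(U) = 1.41,  var(W) = 1
ρ = -0.1 / √(1.41·1) ≈ -0.084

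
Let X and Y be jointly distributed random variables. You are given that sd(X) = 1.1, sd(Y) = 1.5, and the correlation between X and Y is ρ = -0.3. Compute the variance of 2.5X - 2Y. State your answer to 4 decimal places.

Var(X) = (1.1)² = 1.21;  Var(Y) = (1.5)² = 2.25
Cov(X,Y) = ρ·sd(X)·sd(Y) = -0.3·1.1·1.5 = -0.495
Var(2.5X - 2Y) = (2.5)²·Var(X) + (-2)²·Var(Y) + 2·(2.5)·(-2)·Cov(X,Y)
= 6.25·1.21 + 4·2.25 + -10·-0.495 = 21.5125

21.5125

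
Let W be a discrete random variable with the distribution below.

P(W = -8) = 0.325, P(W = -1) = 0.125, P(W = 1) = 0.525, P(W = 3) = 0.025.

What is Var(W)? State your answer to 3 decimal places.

17.159

E[W] = (-8)(0.325) + (-1)(0.125) + (1)(0.525) + (3)(0.025) = -2.125
E[W²] = (-8)²(0.325) + (-1)²(0.125) + (1)²(0.525) + (3)²(0.025) = 21.675
Var(W) = E[W²] − (E[W])² = 21.675 − (-2.125)² = 17.159375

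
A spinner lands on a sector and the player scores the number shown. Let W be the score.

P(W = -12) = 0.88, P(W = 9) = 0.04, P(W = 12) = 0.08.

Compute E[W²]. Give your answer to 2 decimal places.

E[W²] = (-12)²(0.88) + (9)²(0.04) + (12)²(0.08) = 141.48

141.48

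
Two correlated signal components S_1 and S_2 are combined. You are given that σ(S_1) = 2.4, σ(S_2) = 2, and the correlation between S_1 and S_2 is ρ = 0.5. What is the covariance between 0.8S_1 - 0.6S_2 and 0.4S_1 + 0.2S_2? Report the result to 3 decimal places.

1.171

Var(S_1) = (2.4)² = 5.76;  Var(S_2) = (2)² = 4
cov(S_1,S_2) = ρ·σ(S_1)·σ(S_2) = 0.5·2.4·2 = 2.4
cov(0.8S_1 - 0.6S_2, 0.4S_1 + 0.2S_2) = (0.8)(0.4)Var(S_1) + (-0.6)(0.2)Var(S_2) + [(0.8)(0.2) + (-0.6)(0.4)]cov(S_1,S_2)
= 0.32·5.76 + -0.12·4 + -0.08·2.4 = 1.1712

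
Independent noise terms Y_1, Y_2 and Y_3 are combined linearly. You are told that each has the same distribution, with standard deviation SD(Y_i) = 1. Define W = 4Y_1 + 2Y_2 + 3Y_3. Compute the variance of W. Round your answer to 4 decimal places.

29.0000

Var(Y_i) = (1)² = 1
By independence, Var(W) = (4)²Var(Y_1) + (2)²Var(Y_2) + (3)²Var(Y_3)
= (4)²·1 + (2)²·1 + (3)²·1 = 29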